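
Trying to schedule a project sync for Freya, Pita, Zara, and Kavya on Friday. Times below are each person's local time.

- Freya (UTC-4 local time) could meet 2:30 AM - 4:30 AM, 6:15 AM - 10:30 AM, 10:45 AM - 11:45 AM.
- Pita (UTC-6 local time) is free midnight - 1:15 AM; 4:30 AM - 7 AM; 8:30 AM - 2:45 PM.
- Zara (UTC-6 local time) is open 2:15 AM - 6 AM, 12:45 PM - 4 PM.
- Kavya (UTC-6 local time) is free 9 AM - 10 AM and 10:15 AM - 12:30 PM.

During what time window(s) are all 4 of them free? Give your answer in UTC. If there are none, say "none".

Freya in UTC: 06:30-08:30, 10:15-14:30, 14:45-15:45 (add 4h to convert from UTC-4).
Pita in UTC: 06:00-07:15, 10:30-13:00, 14:30-20:45 (add 6h to convert from UTC-6).
Zara in UTC: 08:15-12:00, 18:45-22:00 (add 6h to convert from UTC-6).
Kavya in UTC: 15:00-16:00, 16:15-18:30 (add 6h to convert from UTC-6).
Freya ∩ Pita: 06:30-07:15, 10:30-13:00, 14:45-15:45.
Freya ∩ Pita ∩ Zara: 10:30-12:00.
Freya ∩ Pita ∩ Zara ∩ Kavya: ∅.
There is no time when everyone is free.

none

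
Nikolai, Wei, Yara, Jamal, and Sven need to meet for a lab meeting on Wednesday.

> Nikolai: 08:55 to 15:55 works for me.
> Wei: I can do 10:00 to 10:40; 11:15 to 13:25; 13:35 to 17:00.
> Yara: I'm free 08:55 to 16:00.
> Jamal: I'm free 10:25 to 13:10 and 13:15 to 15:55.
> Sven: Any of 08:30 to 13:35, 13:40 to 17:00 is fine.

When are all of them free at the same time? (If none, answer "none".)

Nikolai ∩ Wei: 10:00-10:40, 11:15-13:25, 13:35-15:55.
Nikolai ∩ Wei ∩ Yara: 10:00-10:40, 11:15-13:25, 13:35-15:55.
Nikolai ∩ Wei ∩ Yara ∩ Jamal: 10:25-10:40, 11:15-13:10, 13:15-13:25, 13:35-15:55.
Nikolai ∩ Wei ∩ Yara ∩ Jamal ∩ Sven: 10:25-10:40, 11:15-13:10, 13:15-13:25, 13:40-15:55.

10:25-10:40, 11:15-13:10, 13:15-13:25, 13:40-15:55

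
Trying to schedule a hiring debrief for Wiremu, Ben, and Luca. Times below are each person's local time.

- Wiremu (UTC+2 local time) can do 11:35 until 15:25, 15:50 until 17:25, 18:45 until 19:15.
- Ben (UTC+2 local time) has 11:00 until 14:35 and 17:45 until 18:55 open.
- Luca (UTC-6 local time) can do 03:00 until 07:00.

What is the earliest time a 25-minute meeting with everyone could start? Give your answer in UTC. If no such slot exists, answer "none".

09:35

Wiremu in UTC: 09:35-13:25, 13:50-15:25, 16:45-17:15 (subtract 2h to convert from UTC+2).
Ben in UTC: 09:00-12:35, 15:45-16:55 (subtract 2h to convert from UTC+2).
Luca in UTC: 09:00-13:00 (add 6h to convert from UTC-6).
Wiremu ∩ Ben: 09:35-12:35, 16:45-16:55.
Wiremu ∩ Ben ∩ Luca: 09:35-12:35.
So the common availability across everyone is 09:35-12:35.
The first common window of at least 25 minutes is 09:35-12:35, so the earliest start is 09:35.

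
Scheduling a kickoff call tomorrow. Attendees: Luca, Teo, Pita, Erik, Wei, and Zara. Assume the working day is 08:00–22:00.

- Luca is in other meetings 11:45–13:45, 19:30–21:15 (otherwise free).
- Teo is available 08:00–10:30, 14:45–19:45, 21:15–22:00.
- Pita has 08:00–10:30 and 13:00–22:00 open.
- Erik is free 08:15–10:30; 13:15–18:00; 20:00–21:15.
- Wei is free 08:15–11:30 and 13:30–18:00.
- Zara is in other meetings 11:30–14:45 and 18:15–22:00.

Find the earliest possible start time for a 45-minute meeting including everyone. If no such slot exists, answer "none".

Luca free: 08:00-11:45, 13:45-19:30, 21:15-22:00 (invert busy blocks within the working day).
Teo free: 08:00-10:30, 14:45-19:45, 21:15-22:00.
Pita free: 08:00-10:30, 13:00-22:00.
Erik free: 08:15-10:30, 13:15-18:00, 20:00-21:15.
Wei free: 08:15-11:30, 13:30-18:00.
Zara free: 08:00-11:30, 14:45-18:15 (invert busy blocks within the working day).
Luca ∩ Teo: 08:00-10:30, 14:45-19:30, 21:15-22:00.
Luca ∩ Teo ∩ Pita: 08:00-10:30, 14:45-19:30, 21:15-22:00.
Luca ∩ Teo ∩ Pita ∩ Erik: 08:15-10:30, 14:45-18:00.
Luca ∩ Teo ∩ Pita ∩ Erik ∩ Wei: 08:15-10:30, 14:45-18:00.
Luca ∩ Teo ∩ Pita ∩ Erik ∩ Wei ∩ Zara: 08:15-10:30, 14:45-18:00.
Those are the intersection windows.
The first common window of at least 45 minutes is 08:15-10:30, so the earliest start is 08:15.

08:15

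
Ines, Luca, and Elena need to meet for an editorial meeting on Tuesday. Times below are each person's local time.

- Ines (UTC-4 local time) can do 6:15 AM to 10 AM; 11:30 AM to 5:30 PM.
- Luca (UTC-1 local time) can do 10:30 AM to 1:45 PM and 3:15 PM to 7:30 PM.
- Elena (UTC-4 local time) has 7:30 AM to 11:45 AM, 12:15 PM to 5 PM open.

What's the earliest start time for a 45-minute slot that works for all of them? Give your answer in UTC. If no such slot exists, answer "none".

11:30

Ines in UTC: 10:15-14:00, 15:30-21:30 (add 4h to convert from UTC-4).
Luca in UTC: 11:30-14:45, 16:15-20:30 (add 1h to convert from UTC-1).
Elena in UTC: 11:30-15:45, 16:15-21:00 (add 4h to convert from UTC-4).
Ines ∩ Luca: 11:30-14:00, 16:15-20:30.
Ines ∩ Luca ∩ Elena: 11:30-14:00, 16:15-20:30.
The first common window of at least 45 minutes is 11:30-14:00, so the earliest start is 11:30.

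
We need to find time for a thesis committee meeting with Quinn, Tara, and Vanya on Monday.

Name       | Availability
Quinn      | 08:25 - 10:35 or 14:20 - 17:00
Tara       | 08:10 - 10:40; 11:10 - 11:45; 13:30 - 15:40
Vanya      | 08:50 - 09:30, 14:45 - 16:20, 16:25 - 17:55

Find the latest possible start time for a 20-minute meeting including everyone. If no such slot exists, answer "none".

15:20

Quinn ∩ Tara: 08:25-10:35, 14:20-15:40.
Quinn ∩ Tara ∩ Vanya: 08:50-09:30, 14:45-15:40.
The last common window of at least 20 minutes is 14:45-15:40; a 20-minute meeting can start as late as 15:20 and still end by 15:40.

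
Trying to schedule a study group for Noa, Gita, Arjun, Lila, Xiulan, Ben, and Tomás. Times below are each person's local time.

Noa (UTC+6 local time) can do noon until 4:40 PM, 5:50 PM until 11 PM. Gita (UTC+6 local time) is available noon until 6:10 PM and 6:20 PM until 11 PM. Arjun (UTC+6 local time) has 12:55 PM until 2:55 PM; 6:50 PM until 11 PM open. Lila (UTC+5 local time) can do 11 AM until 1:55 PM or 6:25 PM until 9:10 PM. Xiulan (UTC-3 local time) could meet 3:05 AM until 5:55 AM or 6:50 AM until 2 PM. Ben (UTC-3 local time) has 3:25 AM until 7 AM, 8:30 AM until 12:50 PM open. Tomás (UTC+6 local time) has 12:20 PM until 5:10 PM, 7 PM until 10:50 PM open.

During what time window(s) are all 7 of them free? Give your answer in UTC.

06:55-08:55, 13:25-15:50

Noa in UTC: 06:00-10:40, 11:50-17:00 (subtract 6h to convert from UTC+6).
Gita in UTC: 06:00-12:10, 12:20-17:00 (subtract 6h to convert from UTC+6).
Arjun in UTC: 06:55-08:55, 12:50-17:00 (subtract 6h to convert from UTC+6).
Lila in UTC: 06:00-08:55, 13:25-16:10 (subtract 5h to convert from UTC+5).
Xiulan in UTC: 06:05-08:55, 09:50-17:00 (add 3h to convert from UTC-3).
Ben in UTC: 06:25-10:00, 11:30-15:50 (add 3h to convert from UTC-3).
Tomás in UTC: 06:20-11:10, 13:00-16:50 (subtract 6h to convert from UTC+6).
Noa ∩ Gita: 06:00-10:40, 11:50-12:10, 12:20-17:00.
Noa ∩ Gita ∩ Arjun: 06:55-08:55, 12:50-17:00.
Noa ∩ Gita ∩ Arjun ∩ Lila: 06:55-08:55, 13:25-16:10.
Noa ∩ Gita ∩ Arjun ∩ Lila ∩ Xiulan: 06:55-08:55, 13:25-16:10.
Noa ∩ Gita ∩ Arjun ∩ Lila ∩ Xiulan ∩ Ben: 06:55-08:55, 13:25-15:50.
Noa ∩ Gita ∩ Arjun ∩ Lila ∩ Xiulan ∩ Ben ∩ Tomás: 06:55-08:55, 13:25-15:50.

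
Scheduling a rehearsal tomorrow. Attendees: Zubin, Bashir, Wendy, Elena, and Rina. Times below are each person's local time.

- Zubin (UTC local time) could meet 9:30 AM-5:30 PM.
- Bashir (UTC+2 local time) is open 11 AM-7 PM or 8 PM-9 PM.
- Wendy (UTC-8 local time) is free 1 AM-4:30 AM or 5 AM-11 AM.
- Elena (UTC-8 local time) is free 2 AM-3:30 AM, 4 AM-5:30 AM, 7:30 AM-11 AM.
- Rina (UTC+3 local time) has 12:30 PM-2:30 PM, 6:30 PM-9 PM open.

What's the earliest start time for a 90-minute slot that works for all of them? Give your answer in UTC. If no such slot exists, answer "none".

10:00

Zubin in UTC: 09:30-17:30.
Bashir in UTC: 09:00-17:00, 18:00-19:00 (subtract 2h to convert from UTC+2).
Wendy in UTC: 09:00-12:30, 13:00-19:00 (add 8h to convert from UTC-8).
Elena in UTC: 10:00-11:30, 12:00-13:30, 15:30-19:00 (add 8h to convert from UTC-8).
Rina in UTC: 09:30-11:30, 15:30-18:00 (subtract 3h to convert from UTC+3).
Zubin ∩ Bashir: 09:30-17:00.
Zubin ∩ Bashir ∩ Wendy: 09:30-12:30, 13:00-17:00.
Zubin ∩ Bashir ∩ Wendy ∩ Elena: 10:00-11:30, 12:00-12:30, 13:00-13:30, 15:30-17:00.
Zubin ∩ Bashir ∩ Wendy ∩ Elena ∩ Rina: 10:00-11:30, 15:30-17:00.
So the common availability across everyone is 10:00-11:30, 15:30-17:00.
The first common window of at least 90 minutes is 10:00-11:30, so the earliest start is 10:00.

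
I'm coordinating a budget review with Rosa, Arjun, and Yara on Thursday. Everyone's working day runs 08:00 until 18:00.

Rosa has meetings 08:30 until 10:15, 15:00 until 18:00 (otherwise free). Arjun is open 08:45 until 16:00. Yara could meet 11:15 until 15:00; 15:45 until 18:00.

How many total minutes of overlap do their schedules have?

Rosa free: 08:00-08:30, 10:15-15:00 (invert busy blocks within the working day).
Arjun free: 08:45-16:00.
Yara free: 11:15-15:00, 15:45-18:00.
Rosa ∩ Arjun: 10:15-15:00.
Rosa ∩ Arjun ∩ Yara: 11:15-15:00.
That's a single block of 225 minutes.

225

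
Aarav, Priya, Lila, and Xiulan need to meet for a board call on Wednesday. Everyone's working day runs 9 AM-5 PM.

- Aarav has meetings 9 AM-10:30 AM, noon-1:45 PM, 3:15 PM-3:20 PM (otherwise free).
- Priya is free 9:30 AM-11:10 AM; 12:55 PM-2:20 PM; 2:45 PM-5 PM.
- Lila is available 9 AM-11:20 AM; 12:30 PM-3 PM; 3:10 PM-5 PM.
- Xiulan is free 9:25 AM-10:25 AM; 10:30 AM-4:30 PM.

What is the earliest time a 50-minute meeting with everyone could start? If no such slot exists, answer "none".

15:20

Aarav free: 10:30-12:00, 13:45-15:15, 15:20-17:00 (invert busy blocks within the working day).
Priya free: 09:30-11:10, 12:55-14:20, 14:45-17:00.
Lila free: 09:00-11:20, 12:30-15:00, 15:10-17:00.
Xiulan free: 09:25-10:25, 10:30-16:30.
Aarav ∩ Priya: 10:30-11:10, 13:45-14:20, 14:45-15:15, 15:20-17:00.
Aarav ∩ Priya ∩ Lila: 10:30-11:10, 13:45-14:20, 14:45-15:00, 15:10-15:15, 15:20-17:00.
Aarav ∩ Priya ∩ Lila ∩ Xiulan: 10:30-11:10, 13:45-14:20, 14:45-15:00, 15:10-15:15, 15:20-16:30.
The first common window of at least 50 minutes is 15:20-16:30, so the earliest start is 15:20.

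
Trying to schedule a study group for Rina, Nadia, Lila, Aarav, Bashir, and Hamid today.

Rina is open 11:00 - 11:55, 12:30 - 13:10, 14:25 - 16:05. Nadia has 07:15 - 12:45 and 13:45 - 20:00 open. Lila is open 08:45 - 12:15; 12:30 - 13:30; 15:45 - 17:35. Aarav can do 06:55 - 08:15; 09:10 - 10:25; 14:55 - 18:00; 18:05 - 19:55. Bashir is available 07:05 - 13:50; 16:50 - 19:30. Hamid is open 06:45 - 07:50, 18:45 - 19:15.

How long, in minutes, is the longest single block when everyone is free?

0

Rina ∩ Nadia: 11:00-11:55, 12:30-12:45, 14:25-16:05.
Rina ∩ Nadia ∩ Lila: 11:00-11:55, 12:30-12:45, 15:45-16:05.
Rina ∩ Nadia ∩ Lila ∩ Aarav: 15:45-16:05.
Rina ∩ Nadia ∩ Lila ∩ Aarav ∩ Bashir: ∅.
Rina ∩ Nadia ∩ Lila ∩ Aarav ∩ Bashir ∩ Hamid: ∅.
There is no time when everyone is free.
No common window exists, so the longest block is 0 minutes.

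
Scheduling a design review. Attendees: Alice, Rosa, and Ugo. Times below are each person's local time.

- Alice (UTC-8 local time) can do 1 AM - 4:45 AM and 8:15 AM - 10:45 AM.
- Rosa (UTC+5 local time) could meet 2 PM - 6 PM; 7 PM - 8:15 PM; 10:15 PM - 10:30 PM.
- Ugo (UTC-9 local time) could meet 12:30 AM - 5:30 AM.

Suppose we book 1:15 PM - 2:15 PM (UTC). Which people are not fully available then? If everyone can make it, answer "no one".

Alice, Rosa

Alice in UTC: 09:00-12:45, 16:15-18:45 (add 8h to convert from UTC-8).
Rosa in UTC: 09:00-13:00, 14:00-15:15, 17:15-17:30 (subtract 5h to convert from UTC+5).
Ugo in UTC: 09:30-14:30 (add 9h to convert from UTC-9).
Alice: not fully free for 13:15-14:15. Rosa: not fully free for 13:15-14:15. Ugo: free for 13:15-14:15.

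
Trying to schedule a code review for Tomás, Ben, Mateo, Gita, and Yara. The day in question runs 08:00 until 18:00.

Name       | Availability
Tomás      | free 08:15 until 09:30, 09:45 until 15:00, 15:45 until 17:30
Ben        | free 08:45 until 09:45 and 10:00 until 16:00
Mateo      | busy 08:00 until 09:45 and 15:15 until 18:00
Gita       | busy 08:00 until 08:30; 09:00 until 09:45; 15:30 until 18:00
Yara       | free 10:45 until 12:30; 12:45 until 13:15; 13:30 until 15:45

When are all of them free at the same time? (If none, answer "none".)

Tomás free: 08:15-09:30, 09:45-15:00, 15:45-17:30.
Ben free: 08:45-09:45, 10:00-16:00.
Mateo free: 09:45-15:15 (invert busy blocks within the working day).
Gita free: 08:30-09:00, 09:45-15:30 (invert busy blocks within the working day).
Yara free: 10:45-12:30, 12:45-13:15, 13:30-15:45.
Tomás ∩ Ben: 08:45-09:30, 10:00-15:00, 15:45-16:00.
Tomás ∩ Ben ∩ Mateo: 10:00-15:00.
Tomás ∩ Ben ∩ Mateo ∩ Gita: 10:00-15:00.
Tomás ∩ Ben ∩ Mateo ∩ Gita ∩ Yara: 10:45-12:30, 12:45-13:15, 13:30-15:00.

10:45-12:30, 12:45-13:15, 13:30-15:00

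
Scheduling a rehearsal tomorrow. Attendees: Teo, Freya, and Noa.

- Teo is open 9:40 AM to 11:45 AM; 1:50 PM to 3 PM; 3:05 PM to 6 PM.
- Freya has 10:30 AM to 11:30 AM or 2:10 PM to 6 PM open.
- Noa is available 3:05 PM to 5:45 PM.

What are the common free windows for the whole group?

Teo ∩ Freya: 10:30-11:30, 14:10-15:00, 15:05-18:00.
Teo ∩ Freya ∩ Noa: 15:05-17:45.

15:05-17:45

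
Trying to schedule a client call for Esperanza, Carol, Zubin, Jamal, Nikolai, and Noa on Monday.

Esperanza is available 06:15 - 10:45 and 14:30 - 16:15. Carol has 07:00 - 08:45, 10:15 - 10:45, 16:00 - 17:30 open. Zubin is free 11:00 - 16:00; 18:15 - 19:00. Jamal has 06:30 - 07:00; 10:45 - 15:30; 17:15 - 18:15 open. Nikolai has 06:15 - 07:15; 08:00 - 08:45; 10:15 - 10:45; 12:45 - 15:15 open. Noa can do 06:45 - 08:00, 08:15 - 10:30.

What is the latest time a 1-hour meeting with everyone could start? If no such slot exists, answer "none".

Esperanza ∩ Carol: 07:00-08:45, 10:15-10:45, 16:00-16:15.
Esperanza ∩ Carol ∩ Zubin: ∅.
Esperanza ∩ Carol ∩ Zubin ∩ Jamal: ∅.
Esperanza ∩ Carol ∩ Zubin ∩ Jamal ∩ Nikolai: ∅.
Esperanza ∩ Carol ∩ Zubin ∩ Jamal ∩ Nikolai ∩ Noa: ∅.
There is no time when everyone is free.
No common window is at least 60 minutes long.

none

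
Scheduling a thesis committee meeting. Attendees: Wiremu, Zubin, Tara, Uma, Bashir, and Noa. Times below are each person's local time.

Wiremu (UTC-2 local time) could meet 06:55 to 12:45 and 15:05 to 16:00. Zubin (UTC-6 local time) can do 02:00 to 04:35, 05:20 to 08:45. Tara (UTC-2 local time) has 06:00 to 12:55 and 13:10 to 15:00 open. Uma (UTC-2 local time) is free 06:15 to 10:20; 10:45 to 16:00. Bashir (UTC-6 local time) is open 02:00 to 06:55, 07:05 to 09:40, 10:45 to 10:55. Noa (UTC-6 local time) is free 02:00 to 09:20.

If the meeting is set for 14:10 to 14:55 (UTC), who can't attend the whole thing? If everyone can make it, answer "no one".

Wiremu in UTC: 08:55-14:45, 17:05-18:00 (add 2h to convert from UTC-2).
Zubin in UTC: 08:00-10:35, 11:20-14:45 (add 6h to convert from UTC-6).
Tara in UTC: 08:00-14:55, 15:10-17:00 (add 2h to convert from UTC-2).
Uma in UTC: 08:15-12:20, 12:45-18:00 (add 2h to convert from UTC-2).
Bashir in UTC: 08:00-12:55, 13:05-15:40, 16:45-16:55 (add 6h to convert from UTC-6).
Noa in UTC: 08:00-15:20 (add 6h to convert from UTC-6).
Wiremu: not fully free for 14:10-14:55. Zubin: not fully free for 14:10-14:55. Tara: free for 14:10-14:55. Uma: free for 14:10-14:55. Bashir: free for 14:10-14:55. Noa: free for 14:10-14:55.

Wiremu, Zubin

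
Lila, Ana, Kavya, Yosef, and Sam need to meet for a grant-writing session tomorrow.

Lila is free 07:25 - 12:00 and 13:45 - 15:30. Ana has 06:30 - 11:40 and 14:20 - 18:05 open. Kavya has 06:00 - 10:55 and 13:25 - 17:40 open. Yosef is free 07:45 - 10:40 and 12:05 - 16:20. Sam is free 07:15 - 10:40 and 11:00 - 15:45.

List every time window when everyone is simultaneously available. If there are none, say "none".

07:45-10:40, 14:20-15:30

Lila ∩ Ana: 07:25-11:40, 14:20-15:30.
Lila ∩ Ana ∩ Kavya: 07:25-10:55, 14:20-15:30.
Lila ∩ Ana ∩ Kavya ∩ Yosef: 07:45-10:40, 14:20-15:30.
Lila ∩ Ana ∩ Kavya ∩ Yosef ∩ Sam: 07:45-10:40, 14:20-15:30.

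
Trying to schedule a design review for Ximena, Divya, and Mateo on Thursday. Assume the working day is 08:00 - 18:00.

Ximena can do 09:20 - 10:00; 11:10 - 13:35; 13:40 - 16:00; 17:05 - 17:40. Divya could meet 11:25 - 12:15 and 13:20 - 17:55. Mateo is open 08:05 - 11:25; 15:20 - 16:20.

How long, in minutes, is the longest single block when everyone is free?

40

Ximena ∩ Divya: 11:25-12:15, 13:20-13:35, 13:40-16:00, 17:05-17:40.
Ximena ∩ Divya ∩ Mateo: 15:20-16:00.
Those are the intersection windows.
The longest is 15:20-16:00 at 40 minutes.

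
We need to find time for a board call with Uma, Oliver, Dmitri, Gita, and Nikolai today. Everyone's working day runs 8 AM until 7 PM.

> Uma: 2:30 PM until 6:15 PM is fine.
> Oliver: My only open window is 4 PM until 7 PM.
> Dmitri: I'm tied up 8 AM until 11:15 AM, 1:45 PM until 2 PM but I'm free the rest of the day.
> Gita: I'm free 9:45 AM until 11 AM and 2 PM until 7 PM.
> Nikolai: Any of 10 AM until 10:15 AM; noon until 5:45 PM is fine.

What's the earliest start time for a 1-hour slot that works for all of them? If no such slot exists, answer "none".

16:00

Uma free: 14:30-18:15.
Oliver free: 16:00-19:00.
Dmitri free: 11:15-13:45, 14:00-19:00 (invert busy blocks within the working day).
Gita free: 09:45-11:00, 14:00-19:00.
Nikolai free: 10:00-10:15, 12:00-17:45.
Uma ∩ Oliver: 16:00-18:15.
Uma ∩ Oliver ∩ Dmitri: 16:00-18:15.
Uma ∩ Oliver ∩ Dmitri ∩ Gita: 16:00-18:15.
Uma ∩ Oliver ∩ Dmitri ∩ Gita ∩ Nikolai: 16:00-17:45.
So the common availability across everyone is 16:00-17:45.
The first common window of at least 60 minutes is 16:00-17:45, so the earliest start is 16:00.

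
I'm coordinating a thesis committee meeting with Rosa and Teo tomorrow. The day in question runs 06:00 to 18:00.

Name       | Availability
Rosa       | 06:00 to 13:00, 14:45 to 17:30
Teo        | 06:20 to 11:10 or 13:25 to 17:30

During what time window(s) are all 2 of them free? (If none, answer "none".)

Rosa ∩ Teo: 06:20-11:10, 14:45-17:30.
So the common availability across everyone is 06:20-11:10, 14:45-17:30.

06:20-11:10, 14:45-17:30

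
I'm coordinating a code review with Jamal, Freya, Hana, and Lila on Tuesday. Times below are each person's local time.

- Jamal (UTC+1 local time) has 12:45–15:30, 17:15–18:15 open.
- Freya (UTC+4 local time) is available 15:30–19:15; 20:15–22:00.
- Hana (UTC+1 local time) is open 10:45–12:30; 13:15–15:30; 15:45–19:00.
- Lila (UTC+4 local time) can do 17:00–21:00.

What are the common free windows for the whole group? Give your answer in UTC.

Jamal in UTC: 11:45-14:30, 16:15-17:15 (subtract 1h to convert from UTC+1).
Freya in UTC: 11:30-15:15, 16:15-18:00 (subtract 4h to convert from UTC+4).
Hana in UTC: 09:45-11:30, 12:15-14:30, 14:45-18:00 (subtract 1h to convert from UTC+1).
Lila in UTC: 13:00-17:00 (subtract 4h to convert from UTC+4).
Jamal ∩ Freya: 11:45-14:30, 16:15-17:15.
Jamal ∩ Freya ∩ Hana: 12:15-14:30, 16:15-17:15.
Jamal ∩ Freya ∩ Hana ∩ Lila: 13:00-14:30, 16:15-17:00.

13:00-14:30, 16:15-17:00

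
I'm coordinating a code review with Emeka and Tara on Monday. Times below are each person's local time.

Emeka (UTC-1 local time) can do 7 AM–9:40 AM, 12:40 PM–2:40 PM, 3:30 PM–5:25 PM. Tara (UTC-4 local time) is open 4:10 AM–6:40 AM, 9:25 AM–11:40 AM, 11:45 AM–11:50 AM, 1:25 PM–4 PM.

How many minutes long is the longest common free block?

Emeka in UTC: 08:00-10:40, 13:40-15:40, 16:30-18:25 (add 1h to convert from UTC-1).
Tara in UTC: 08:10-10:40, 13:25-15:40, 15:45-15:50, 17:25-20:00 (add 4h to convert from UTC-4).
Emeka ∩ Tara: 08:10-10:40, 13:40-15:40, 17:25-18:25.
The longest is 08:10-10:40 at 150 minutes.

150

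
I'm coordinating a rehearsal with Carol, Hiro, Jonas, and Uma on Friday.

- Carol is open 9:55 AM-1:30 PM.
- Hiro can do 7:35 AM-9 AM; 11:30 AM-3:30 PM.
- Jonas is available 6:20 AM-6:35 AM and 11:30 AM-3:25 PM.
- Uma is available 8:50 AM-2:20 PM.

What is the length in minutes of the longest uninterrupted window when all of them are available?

120

Carol ∩ Hiro: 11:30-13:30.
Carol ∩ Hiro ∩ Jonas: 11:30-13:30.
Carol ∩ Hiro ∩ Jonas ∩ Uma: 11:30-13:30.
The longest is 11:30-13:30 at 120 minutes.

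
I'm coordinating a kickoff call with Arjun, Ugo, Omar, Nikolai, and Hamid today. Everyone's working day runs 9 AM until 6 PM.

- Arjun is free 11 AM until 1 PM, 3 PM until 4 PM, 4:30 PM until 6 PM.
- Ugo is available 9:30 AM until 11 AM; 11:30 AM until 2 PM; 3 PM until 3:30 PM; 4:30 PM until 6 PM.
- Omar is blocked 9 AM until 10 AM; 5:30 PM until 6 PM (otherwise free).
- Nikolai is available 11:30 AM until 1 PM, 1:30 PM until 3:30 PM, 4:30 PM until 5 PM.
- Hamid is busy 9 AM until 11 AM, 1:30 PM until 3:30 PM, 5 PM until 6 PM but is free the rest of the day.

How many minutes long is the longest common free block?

Arjun free: 11:00-13:00, 15:00-16:00, 16:30-18:00.
Ugo free: 09:30-11:00, 11:30-14:00, 15:00-15:30, 16:30-18:00.
Omar free: 10:00-17:30 (invert busy blocks within the working day).
Nikolai free: 11:30-13:00, 13:30-15:30, 16:30-17:00.
Hamid free: 11:00-13:30, 15:30-17:00 (invert busy blocks within the working day).
Arjun ∩ Ugo: 11:30-13:00, 15:00-15:30, 16:30-18:00.
Arjun ∩ Ugo ∩ Omar: 11:30-13:00, 15:00-15:30, 16:30-17:30.
Arjun ∩ Ugo ∩ Omar ∩ Nikolai: 11:30-13:00, 15:00-15:30, 16:30-17:00.
Arjun ∩ Ugo ∩ Omar ∩ Nikolai ∩ Hamid: 11:30-13:00, 16:30-17:00.
The longest is 11:30-13:00 at 90 minutes.

90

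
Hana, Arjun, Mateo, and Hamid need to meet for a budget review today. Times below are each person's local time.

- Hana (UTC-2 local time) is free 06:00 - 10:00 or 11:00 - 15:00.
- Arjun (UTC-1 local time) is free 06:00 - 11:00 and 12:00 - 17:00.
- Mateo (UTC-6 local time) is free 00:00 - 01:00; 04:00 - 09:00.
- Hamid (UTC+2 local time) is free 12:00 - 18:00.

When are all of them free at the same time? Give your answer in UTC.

10:00-12:00, 13:00-15:00

Hana in UTC: 08:00-12:00, 13:00-17:00 (add 2h to convert from UTC-2).
Arjun in UTC: 07:00-12:00, 13:00-18:00 (add 1h to convert from UTC-1).
Mateo in UTC: 06:00-07:00, 10:00-15:00 (add 6h to convert from UTC-6).
Hamid in UTC: 10:00-16:00 (subtract 2h to convert from UTC+2).
Hana ∩ Arjun: 08:00-12:00, 13:00-17:00.
Hana ∩ Arjun ∩ Mateo: 10:00-12:00, 13:00-15:00.
Hana ∩ Arjun ∩ Mateo ∩ Hamid: 10:00-12:00, 13:00-15:00.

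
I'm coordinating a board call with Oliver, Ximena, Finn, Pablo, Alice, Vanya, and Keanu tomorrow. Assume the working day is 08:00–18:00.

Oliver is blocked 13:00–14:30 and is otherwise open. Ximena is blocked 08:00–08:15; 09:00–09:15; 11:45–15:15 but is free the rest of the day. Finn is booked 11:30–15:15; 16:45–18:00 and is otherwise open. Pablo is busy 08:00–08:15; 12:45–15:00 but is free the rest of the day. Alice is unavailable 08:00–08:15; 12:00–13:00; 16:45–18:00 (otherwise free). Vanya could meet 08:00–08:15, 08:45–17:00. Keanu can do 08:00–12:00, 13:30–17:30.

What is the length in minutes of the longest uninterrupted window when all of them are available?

Oliver free: 08:00-13:00, 14:30-18:00 (invert busy blocks within the working day).
Ximena free: 08:15-09:00, 09:15-11:45, 15:15-18:00 (invert busy blocks within the working day).
Finn free: 08:00-11:30, 15:15-16:45 (invert busy blocks within the working day).
Pablo free: 08:15-12:45, 15:00-18:00 (invert busy blocks within the working day).
Alice free: 08:15-12:00, 13:00-16:45 (invert busy blocks within the working day).
Vanya free: 08:00-08:15, 08:45-17:00.
Keanu free: 08:00-12:00, 13:30-17:30.
Oliver ∩ Ximena: 08:15-09:00, 09:15-11:45, 15:15-18:00.
Oliver ∩ Ximena ∩ Finn: 08:15-09:00, 09:15-11:30, 15:15-16:45.
Oliver ∩ Ximena ∩ Finn ∩ Pablo: 08:15-09:00, 09:15-11:30, 15:15-16:45.
Oliver ∩ Ximena ∩ Finn ∩ Pablo ∩ Alice: 08:15-09:00, 09:15-11:30, 15:15-16:45.
Oliver ∩ Ximena ∩ Finn ∩ Pablo ∩ Alice ∩ Vanya: 08:45-09:00, 09:15-11:30, 15:15-16:45.
Oliver ∩ Ximena ∩ Finn ∩ Pablo ∩ Alice ∩ Vanya ∩ Keanu: 08:45-09:00, 09:15-11:30, 15:15-16:45.
The longest is 09:15-11:30 at 135 minutes.

135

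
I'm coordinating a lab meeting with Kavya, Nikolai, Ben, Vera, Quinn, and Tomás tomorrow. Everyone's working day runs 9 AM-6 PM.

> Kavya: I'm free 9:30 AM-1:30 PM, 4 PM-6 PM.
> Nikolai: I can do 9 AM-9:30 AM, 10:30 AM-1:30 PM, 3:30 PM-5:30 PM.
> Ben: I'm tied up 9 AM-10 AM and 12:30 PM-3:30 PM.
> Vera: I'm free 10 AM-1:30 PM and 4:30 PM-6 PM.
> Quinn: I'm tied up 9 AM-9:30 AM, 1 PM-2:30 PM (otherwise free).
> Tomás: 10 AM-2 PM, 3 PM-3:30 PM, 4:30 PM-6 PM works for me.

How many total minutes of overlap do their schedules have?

Kavya free: 09:30-13:30, 16:00-18:00.
Nikolai free: 09:00-09:30, 10:30-13:30, 15:30-17:30.
Ben free: 10:00-12:30, 15:30-18:00 (invert busy blocks within the working day).
Vera free: 10:00-13:30, 16:30-18:00.
Quinn free: 09:30-13:00, 14:30-18:00 (invert busy blocks within the working day).
Tomás free: 10:00-14:00, 15:00-15:30, 16:30-18:00.
Kavya ∩ Nikolai: 10:30-13:30, 16:00-17:30.
Kavya ∩ Nikolai ∩ Ben: 10:30-12:30, 16:00-17:30.
Kavya ∩ Nikolai ∩ Ben ∩ Vera: 10:30-12:30, 16:30-17:30.
Kavya ∩ Nikolai ∩ Ben ∩ Vera ∩ Quinn: 10:30-12:30, 16:30-17:30.
Kavya ∩ Nikolai ∩ Ben ∩ Vera ∩ Quinn ∩ Tomás: 10:30-12:30, 16:30-17:30.
Those are the intersection windows.
Summing the common windows: 120 + 60 = 180 minutes.

180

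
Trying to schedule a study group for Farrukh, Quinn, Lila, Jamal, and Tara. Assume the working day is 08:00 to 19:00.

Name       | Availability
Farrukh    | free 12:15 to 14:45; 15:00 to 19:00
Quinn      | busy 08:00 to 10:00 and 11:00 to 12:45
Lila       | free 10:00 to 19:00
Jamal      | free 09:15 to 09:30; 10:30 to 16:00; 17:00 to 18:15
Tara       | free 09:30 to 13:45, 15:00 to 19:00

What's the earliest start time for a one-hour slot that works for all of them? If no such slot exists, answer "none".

12:45

Farrukh free: 12:15-14:45, 15:00-19:00.
Quinn free: 10:00-11:00, 12:45-19:00 (invert busy blocks within the working day).
Lila free: 10:00-19:00.
Jamal free: 09:15-09:30, 10:30-16:00, 17:00-18:15.
Tara free: 09:30-13:45, 15:00-19:00.
Farrukh ∩ Quinn: 12:45-14:45, 15:00-19:00.
Farrukh ∩ Quinn ∩ Lila: 12:45-14:45, 15:00-19:00.
Farrukh ∩ Quinn ∩ Lila ∩ Jamal: 12:45-14:45, 15:00-16:00, 17:00-18:15.
Farrukh ∩ Quinn ∩ Lila ∩ Jamal ∩ Tara: 12:45-13:45, 15:00-16:00, 17:00-18:15.
The first common window of at least 60 minutes is 12:45-13:45, so the earliest start is 12:45.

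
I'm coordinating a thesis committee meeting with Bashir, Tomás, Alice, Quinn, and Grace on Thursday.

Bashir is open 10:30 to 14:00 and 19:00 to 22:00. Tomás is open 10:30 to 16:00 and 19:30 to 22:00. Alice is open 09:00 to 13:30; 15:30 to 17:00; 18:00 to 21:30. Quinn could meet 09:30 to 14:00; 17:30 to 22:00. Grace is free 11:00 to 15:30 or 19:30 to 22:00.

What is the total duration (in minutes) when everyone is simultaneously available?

Bashir ∩ Tomás: 10:30-14:00, 19:30-22:00.
Bashir ∩ Tomás ∩ Alice: 10:30-13:30, 19:30-21:30.
Bashir ∩ Tomás ∩ Alice ∩ Quinn: 10:30-13:30, 19:30-21:30.
Bashir ∩ Tomás ∩ Alice ∩ Quinn ∩ Grace: 11:00-13:30, 19:30-21:30.
Summing the common windows: 150 + 120 = 270 minutes.

270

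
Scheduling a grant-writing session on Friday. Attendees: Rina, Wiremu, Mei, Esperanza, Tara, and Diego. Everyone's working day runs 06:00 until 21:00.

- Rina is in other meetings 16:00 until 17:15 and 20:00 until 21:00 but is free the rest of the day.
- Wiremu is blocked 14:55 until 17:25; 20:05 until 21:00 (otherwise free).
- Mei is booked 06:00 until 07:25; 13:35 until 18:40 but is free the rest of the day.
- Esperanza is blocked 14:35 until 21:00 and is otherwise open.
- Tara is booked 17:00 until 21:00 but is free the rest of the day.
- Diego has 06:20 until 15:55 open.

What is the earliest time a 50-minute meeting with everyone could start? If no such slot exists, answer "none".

Rina free: 06:00-16:00, 17:15-20:00 (invert busy blocks within the working day).
Wiremu free: 06:00-14:55, 17:25-20:05 (invert busy blocks within the working day).
Mei free: 07:25-13:35, 18:40-21:00 (invert busy blocks within the working day).
Esperanza free: 06:00-14:35 (invert busy blocks within the working day).
Tara free: 06:00-17:00 (invert busy blocks within the working day).
Diego free: 06:20-15:55.
Rina ∩ Wiremu: 06:00-14:55, 17:25-20:00.
Rina ∩ Wiremu ∩ Mei: 07:25-13:35, 18:40-20:00.
Rina ∩ Wiremu ∩ Mei ∩ Esperanza: 07:25-13:35.
Rina ∩ Wiremu ∩ Mei ∩ Esperanza ∩ Tara: 07:25-13:35.
Rina ∩ Wiremu ∩ Mei ∩ Esperanza ∩ Tara ∩ Diego: 07:25-13:35.
The first common window of at least 50 minutes is 07:25-13:35, so the earliest start is 07:25.

07:25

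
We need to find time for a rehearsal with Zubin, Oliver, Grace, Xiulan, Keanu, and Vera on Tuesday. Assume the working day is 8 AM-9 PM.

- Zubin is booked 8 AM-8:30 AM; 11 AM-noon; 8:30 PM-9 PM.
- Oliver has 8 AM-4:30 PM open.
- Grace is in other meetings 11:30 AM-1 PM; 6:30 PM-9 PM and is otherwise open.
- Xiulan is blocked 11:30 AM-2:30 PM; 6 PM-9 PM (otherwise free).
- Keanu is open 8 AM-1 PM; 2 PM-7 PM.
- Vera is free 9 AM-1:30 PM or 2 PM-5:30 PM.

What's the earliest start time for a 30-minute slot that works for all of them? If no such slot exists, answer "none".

09:00

Zubin free: 08:30-11:00, 12:00-20:30 (invert busy blocks within the working day).
Oliver free: 08:00-16:30.
Grace free: 08:00-11:30, 13:00-18:30 (invert busy blocks within the working day).
Xiulan free: 08:00-11:30, 14:30-18:00 (invert busy blocks within the working day).
Keanu free: 08:00-13:00, 14:00-19:00.
Vera free: 09:00-13:30, 14:00-17:30.
Zubin ∩ Oliver: 08:30-11:00, 12:00-16:30.
Zubin ∩ Oliver ∩ Grace: 08:30-11:00, 13:00-16:30.
Zubin ∩ Oliver ∩ Grace ∩ Xiulan: 08:30-11:00, 14:30-16:30.
Zubin ∩ Oliver ∩ Grace ∩ Xiulan ∩ Keanu: 08:30-11:00, 14:30-16:30.
Zubin ∩ Oliver ∩ Grace ∩ Xiulan ∩ Keanu ∩ Vera: 09:00-11:00, 14:30-16:30.
Those are the intersection windows.
The first common window of at least 30 minutes is 09:00-11:00, so the earliest start is 09:00.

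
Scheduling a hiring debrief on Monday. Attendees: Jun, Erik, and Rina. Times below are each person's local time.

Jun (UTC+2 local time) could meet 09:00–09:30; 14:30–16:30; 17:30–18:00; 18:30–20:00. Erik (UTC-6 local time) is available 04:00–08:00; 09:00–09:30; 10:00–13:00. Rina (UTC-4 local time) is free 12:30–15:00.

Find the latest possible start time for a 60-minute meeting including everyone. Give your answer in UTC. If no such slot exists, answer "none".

17:00

Jun in UTC: 07:00-07:30, 12:30-14:30, 15:30-16:00, 16:30-18:00 (subtract 2h to convert from UTC+2).
Erik in UTC: 10:00-14:00, 15:00-15:30, 16:00-19:00 (add 6h to convert from UTC-6).
Rina in UTC: 16:30-19:00 (add 4h to convert from UTC-4).
Jun ∩ Erik: 12:30-14:00, 16:30-18:00.
Jun ∩ Erik ∩ Rina: 16:30-18:00.
The last common window of at least 60 minutes is 16:30-18:00; a 60-minute meeting can start as late as 17:00 and still end by 18:00.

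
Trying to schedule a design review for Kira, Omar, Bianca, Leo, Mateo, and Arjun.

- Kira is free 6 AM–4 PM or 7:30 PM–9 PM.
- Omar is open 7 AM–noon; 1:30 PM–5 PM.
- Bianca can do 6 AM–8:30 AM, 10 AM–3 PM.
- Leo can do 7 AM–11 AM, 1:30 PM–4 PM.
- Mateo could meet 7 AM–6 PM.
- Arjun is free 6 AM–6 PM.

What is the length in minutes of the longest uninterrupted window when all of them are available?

90

Kira ∩ Omar: 07:00-12:00, 13:30-16:00.
Kira ∩ Omar ∩ Bianca: 07:00-08:30, 10:00-12:00, 13:30-15:00.
Kira ∩ Omar ∩ Bianca ∩ Leo: 07:00-08:30, 10:00-11:00, 13:30-15:00.
Kira ∩ Omar ∩ Bianca ∩ Leo ∩ Mateo: 07:00-08:30, 10:00-11:00, 13:30-15:00.
Kira ∩ Omar ∩ Bianca ∩ Leo ∩ Mateo ∩ Arjun: 07:00-08:30, 10:00-11:00, 13:30-15:00.
So the common availability across everyone is 07:00-08:30, 10:00-11:00, 13:30-15:00.
The longest is 07:00-08:30 at 90 minutes.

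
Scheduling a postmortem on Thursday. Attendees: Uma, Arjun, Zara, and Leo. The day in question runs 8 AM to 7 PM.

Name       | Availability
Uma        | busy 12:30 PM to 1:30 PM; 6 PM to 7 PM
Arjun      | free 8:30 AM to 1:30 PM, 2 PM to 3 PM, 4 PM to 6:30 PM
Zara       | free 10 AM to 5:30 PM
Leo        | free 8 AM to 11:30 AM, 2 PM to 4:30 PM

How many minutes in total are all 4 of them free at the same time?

Uma free: 08:00-12:30, 13:30-18:00 (invert busy blocks within the working day).
Arjun free: 08:30-13:30, 14:00-15:00, 16:00-18:30.
Zara free: 10:00-17:30.
Leo free: 08:00-11:30, 14:00-16:30.
Uma ∩ Arjun: 08:30-12:30, 14:00-15:00, 16:00-18:00.
Uma ∩ Arjun ∩ Zara: 10:00-12:30, 14:00-15:00, 16:00-17:30.
Uma ∩ Arjun ∩ Zara ∩ Leo: 10:00-11:30, 14:00-15:00, 16:00-16:30.
Those are the intersection windows.
Summing the common windows: 90 + 60 + 30 = 180 minutes.

180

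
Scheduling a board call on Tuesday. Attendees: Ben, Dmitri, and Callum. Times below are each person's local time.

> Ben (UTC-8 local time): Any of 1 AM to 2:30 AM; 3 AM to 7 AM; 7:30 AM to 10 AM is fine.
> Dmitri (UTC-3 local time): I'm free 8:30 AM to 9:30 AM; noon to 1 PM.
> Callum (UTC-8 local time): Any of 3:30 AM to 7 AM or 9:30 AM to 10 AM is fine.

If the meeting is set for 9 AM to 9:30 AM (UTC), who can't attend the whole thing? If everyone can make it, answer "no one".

Callum, Dmitri

Ben in UTC: 09:00-10:30, 11:00-15:00, 15:30-18:00 (add 8h to convert from UTC-8).
Dmitri in UTC: 11:30-12:30, 15:00-16:00 (add 3h to convert from UTC-3).
Callum in UTC: 11:30-15:00, 17:30-18:00 (add 8h to convert from UTC-8).
Ben: free for 09:00-09:30. Dmitri: not fully free for 09:00-09:30. Callum: not fully free for 09:00-09:30.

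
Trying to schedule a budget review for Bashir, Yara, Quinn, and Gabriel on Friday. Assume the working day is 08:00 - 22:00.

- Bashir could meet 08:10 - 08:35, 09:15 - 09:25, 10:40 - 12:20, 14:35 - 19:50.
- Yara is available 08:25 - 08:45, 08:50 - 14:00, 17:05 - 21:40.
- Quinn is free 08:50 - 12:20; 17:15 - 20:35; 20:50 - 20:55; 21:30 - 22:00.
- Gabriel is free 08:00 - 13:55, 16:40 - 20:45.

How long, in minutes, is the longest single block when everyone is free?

Bashir ∩ Yara: 08:25-08:35, 09:15-09:25, 10:40-12:20, 17:05-19:50.
Bashir ∩ Yara ∩ Quinn: 09:15-09:25, 10:40-12:20, 17:15-19:50.
Bashir ∩ Yara ∩ Quinn ∩ Gabriel: 09:15-09:25, 10:40-12:20, 17:15-19:50.
The longest is 17:15-19:50 at 155 minutes.

155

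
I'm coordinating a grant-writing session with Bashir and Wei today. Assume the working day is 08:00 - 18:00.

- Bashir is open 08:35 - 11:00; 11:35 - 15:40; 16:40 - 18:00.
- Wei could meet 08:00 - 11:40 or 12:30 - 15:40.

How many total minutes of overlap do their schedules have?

340

Bashir ∩ Wei: 08:35-11:00, 11:35-11:40, 12:30-15:40.
Summing the common windows: 145 + 5 + 190 = 340 minutes.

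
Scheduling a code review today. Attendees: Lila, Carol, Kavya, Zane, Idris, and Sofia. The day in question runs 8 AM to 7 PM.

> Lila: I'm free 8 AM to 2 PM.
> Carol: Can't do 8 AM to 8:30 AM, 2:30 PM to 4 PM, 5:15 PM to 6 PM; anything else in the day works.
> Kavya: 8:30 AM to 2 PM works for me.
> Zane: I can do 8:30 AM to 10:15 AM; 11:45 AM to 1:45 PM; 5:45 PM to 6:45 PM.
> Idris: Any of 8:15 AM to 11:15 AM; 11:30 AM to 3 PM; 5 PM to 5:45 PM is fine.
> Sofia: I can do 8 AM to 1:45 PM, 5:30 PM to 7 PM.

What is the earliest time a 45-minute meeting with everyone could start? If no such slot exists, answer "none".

08:30

Lila free: 08:00-14:00.
Carol free: 08:30-14:30, 16:00-17:15, 18:00-19:00 (invert busy blocks within the working day).
Kavya free: 08:30-14:00.
Zane free: 08:30-10:15, 11:45-13:45, 17:45-18:45.
Idris free: 08:15-11:15, 11:30-15:00, 17:00-17:45.
Sofia free: 08:00-13:45, 17:30-19:00.
Lila ∩ Carol: 08:30-14:00.
Lila ∩ Carol ∩ Kavya: 08:30-14:00.
Lila ∩ Carol ∩ Kavya ∩ Zane: 08:30-10:15, 11:45-13:45.
Lila ∩ Carol ∩ Kavya ∩ Zane ∩ Idris: 08:30-10:15, 11:45-13:45.
Lila ∩ Carol ∩ Kavya ∩ Zane ∩ Idris ∩ Sofia: 08:30-10:15, 11:45-13:45.
Those are the intersection windows.
The first common window of at least 45 minutes is 08:30-10:15, so the earliest start is 08:30.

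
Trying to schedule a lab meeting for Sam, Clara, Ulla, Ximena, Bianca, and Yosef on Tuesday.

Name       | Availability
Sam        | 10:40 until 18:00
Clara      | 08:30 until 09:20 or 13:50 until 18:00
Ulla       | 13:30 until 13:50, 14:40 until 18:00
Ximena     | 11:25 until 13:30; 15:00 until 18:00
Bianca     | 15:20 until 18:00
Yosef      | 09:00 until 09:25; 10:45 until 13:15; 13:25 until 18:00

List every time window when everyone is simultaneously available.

Sam ∩ Clara: 13:50-18:00.
Sam ∩ Clara ∩ Ulla: 14:40-18:00.
Sam ∩ Clara ∩ Ulla ∩ Ximena: 15:00-18:00.
Sam ∩ Clara ∩ Ulla ∩ Ximena ∩ Bianca: 15:20-18:00.
Sam ∩ Clara ∩ Ulla ∩ Ximena ∩ Bianca ∩ Yosef: 15:20-18:00.

15:20-18:00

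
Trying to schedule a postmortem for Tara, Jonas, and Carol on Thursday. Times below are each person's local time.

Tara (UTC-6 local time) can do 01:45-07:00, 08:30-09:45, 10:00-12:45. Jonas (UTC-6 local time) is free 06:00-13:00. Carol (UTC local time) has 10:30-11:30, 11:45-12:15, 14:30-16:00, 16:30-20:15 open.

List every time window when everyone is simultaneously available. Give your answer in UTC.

Tara in UTC: 07:45-13:00, 14:30-15:45, 16:00-18:45 (add 6h to convert from UTC-6).
Jonas in UTC: 12:00-19:00 (add 6h to convert from UTC-6).
Carol in UTC: 10:30-11:30, 11:45-12:15, 14:30-16:00, 16:30-20:15.
Tara ∩ Jonas: 12:00-13:00, 14:30-15:45, 16:00-18:45.
Tara ∩ Jonas ∩ Carol: 12:00-12:15, 14:30-15:45, 16:30-18:45.

12:00-12:15, 14:30-15:45, 16:30-18:45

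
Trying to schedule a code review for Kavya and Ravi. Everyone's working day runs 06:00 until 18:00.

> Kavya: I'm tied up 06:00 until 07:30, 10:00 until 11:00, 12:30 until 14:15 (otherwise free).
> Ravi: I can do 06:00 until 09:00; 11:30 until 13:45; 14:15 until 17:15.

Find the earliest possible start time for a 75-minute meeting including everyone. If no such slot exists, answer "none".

07:30

Kavya free: 07:30-10:00, 11:00-12:30, 14:15-18:00 (invert busy blocks within the working day).
Ravi free: 06:00-09:00, 11:30-13:45, 14:15-17:15.
Kavya ∩ Ravi: 07:30-09:00, 11:30-12:30, 14:15-17:15.
So the common availability across everyone is 07:30-09:00, 11:30-12:30, 14:15-17:15.
The first common window of at least 75 minutes is 07:30-09:00, so the earliest start is 07:30.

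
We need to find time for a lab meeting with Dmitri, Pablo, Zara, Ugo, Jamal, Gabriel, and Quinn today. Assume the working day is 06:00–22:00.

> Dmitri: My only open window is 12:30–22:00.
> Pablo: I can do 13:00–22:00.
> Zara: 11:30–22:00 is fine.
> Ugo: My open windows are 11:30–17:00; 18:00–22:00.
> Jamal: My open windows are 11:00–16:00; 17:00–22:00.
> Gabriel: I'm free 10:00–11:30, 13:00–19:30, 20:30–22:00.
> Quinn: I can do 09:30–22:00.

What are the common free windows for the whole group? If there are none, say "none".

13:00-16:00, 18:00-19:30, 20:30-22:00

Dmitri ∩ Pablo: 13:00-22:00.
Dmitri ∩ Pablo ∩ Zara: 13:00-22:00.
Dmitri ∩ Pablo ∩ Zara ∩ Ugo: 13:00-17:00, 18:00-22:00.
Dmitri ∩ Pablo ∩ Zara ∩ Ugo ∩ Jamal: 13:00-16:00, 18:00-22:00.
Dmitri ∩ Pablo ∩ Zara ∩ Ugo ∩ Jamal ∩ Gabriel: 13:00-16:00, 18:00-19:30, 20:30-22:00.
Dmitri ∩ Pablo ∩ Zara ∩ Ugo ∩ Jamal ∩ Gabriel ∩ Quinn: 13:00-16:00, 18:00-19:30, 20:30-22:00.
Those are the intersection windows.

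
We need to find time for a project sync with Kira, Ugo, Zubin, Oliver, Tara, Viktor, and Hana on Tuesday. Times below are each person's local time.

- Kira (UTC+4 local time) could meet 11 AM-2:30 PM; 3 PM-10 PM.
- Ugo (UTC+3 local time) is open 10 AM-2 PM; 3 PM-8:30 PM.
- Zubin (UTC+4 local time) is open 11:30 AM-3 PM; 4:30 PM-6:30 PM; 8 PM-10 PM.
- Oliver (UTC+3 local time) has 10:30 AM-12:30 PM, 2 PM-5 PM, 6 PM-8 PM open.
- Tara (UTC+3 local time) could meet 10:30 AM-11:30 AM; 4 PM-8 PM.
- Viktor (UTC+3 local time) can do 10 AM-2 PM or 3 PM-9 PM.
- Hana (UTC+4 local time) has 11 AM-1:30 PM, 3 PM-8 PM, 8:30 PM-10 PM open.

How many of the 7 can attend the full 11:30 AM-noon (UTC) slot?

3

Kira in UTC: 07:00-10:30, 11:00-18:00 (subtract 4h to convert from UTC+4).
Ugo in UTC: 07:00-11:00, 12:00-17:30 (subtract 3h to convert from UTC+3).
Zubin in UTC: 07:30-11:00, 12:30-14:30, 16:00-18:00 (subtract 4h to convert from UTC+4).
Oliver in UTC: 07:30-09:30, 11:00-14:00, 15:00-17:00 (subtract 3h to convert from UTC+3).
Tara in UTC: 07:30-08:30, 13:00-17:00 (subtract 3h to convert from UTC+3).
Viktor in UTC: 07:00-11:00, 12:00-18:00 (subtract 3h to convert from UTC+3).
Hana in UTC: 07:00-09:30, 11:00-16:00, 16:30-18:00 (subtract 4h to convert from UTC+4).
Kira, Oliver, and Hana can make the full 11:30-12:00 slot — that's 3.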